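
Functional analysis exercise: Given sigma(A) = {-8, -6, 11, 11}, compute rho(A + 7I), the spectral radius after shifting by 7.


Spectrum of A + 7I = {-1, 1, 18, 18}
Spectral radius = max |lambda| over the shifted spectrum
= max(1, 1, 18, 18) = 18

18


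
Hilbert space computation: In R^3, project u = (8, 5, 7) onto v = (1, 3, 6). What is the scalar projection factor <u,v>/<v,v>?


Computing <u,v> = 8*1 + 5*3 + 7*6 = 65
Computing <v,v> = 1^2 + 3^2 + 6^2 = 46
Projection coefficient = 65/46 = 1.4130

1.4130


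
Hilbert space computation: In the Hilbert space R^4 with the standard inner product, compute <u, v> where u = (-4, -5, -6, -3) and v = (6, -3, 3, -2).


Computing the standard inner product <u, v> = sum u_i * v_i
= -4*6 + -5*-3 + -6*3 + -3*-2
= -24 + 15 + -18 + 6
= -21

-21


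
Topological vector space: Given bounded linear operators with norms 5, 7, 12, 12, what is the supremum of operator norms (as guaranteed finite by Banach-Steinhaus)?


By the Uniform Boundedness Principle, the supremum of norms is finite.
sup_k ||T_k|| = max(5, 7, 12, 12) = 12

12


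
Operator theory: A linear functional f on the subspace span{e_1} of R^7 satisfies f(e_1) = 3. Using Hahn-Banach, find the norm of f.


The norm of f is given by ||f|| = sup_{||x||=1} |f(x)|.
On span{e_1}, ||e_1|| = 1, so ||f|| = |f(e_1)| / ||e_1||
= |3| / 1 = 3.0000

3.0000


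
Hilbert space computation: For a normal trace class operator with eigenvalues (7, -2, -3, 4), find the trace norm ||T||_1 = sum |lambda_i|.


For a normal operator, singular values equal |eigenvalues|.
Trace norm = sum |lambda_i| = 7 + 2 + 3 + 4
= 16

16


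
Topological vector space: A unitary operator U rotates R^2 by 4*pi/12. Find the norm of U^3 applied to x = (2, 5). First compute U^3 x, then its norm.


U is a rotation by theta = 4*pi/12
U^3 = rotation by 3*theta = 12*pi/12
cos(12*pi/12) = -1.0000, sin(12*pi/12) = 0.0000
U^3 x = (-1.0000 * 2 - 0.0000 * 5, 0.0000 * 2 + -1.0000 * 5)
= (-2.0000, -5.0000)
||U^3 x|| = sqrt((-2.0000)^2 + (-5.0000)^2) = sqrt(29.0000) = 5.3852

5.3852


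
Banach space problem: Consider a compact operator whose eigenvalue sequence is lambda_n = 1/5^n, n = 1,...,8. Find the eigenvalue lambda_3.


The eigenvalue formula gives lambda_3 = 1/5^3
= 1/125
= 0.0080

0.0080


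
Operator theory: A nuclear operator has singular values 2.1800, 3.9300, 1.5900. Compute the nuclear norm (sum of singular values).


The nuclear norm is the sum of all singular values.
||T||_1 = 2.1800 + 3.9300 + 1.5900
= 7.7000

7.7000


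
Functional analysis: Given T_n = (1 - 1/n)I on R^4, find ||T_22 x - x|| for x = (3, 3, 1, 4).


T_22 x - x = (1 - 1/22)x - x = -x/22
||x|| = sqrt(35) = 5.9161
||T_22 x - x|| = ||x||/22 = 5.9161/22 = 0.2689

0.2689


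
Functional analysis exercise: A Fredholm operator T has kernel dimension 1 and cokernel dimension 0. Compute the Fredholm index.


The Fredholm index is defined as ind(T) = dim(ker T) - dim(coker T)
= 1 - 0
= 1

1


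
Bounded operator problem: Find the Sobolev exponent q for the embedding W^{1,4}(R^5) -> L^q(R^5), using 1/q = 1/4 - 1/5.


Using the Sobolev embedding formula: 1/q = 1/p - k/n
1/q = 1/4 - 1/5 = 1/20
q = 1/(1/20) = 20

20.0000


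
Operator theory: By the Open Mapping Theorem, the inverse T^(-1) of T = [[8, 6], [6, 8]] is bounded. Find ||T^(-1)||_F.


det(T) = 8*8 - 6*6 = 28
T^(-1) = (1/28) * [[8, -6], [-6, 8]] = [[0.2857, -0.2143], [-0.2143, 0.2857]]
||T^(-1)||_F^2 = 0.2857^2 + (-0.2143)^2 + (-0.2143)^2 + 0.2857^2 = 0.2551
||T^(-1)||_F = sqrt(0.2551) = 0.5051

0.5051


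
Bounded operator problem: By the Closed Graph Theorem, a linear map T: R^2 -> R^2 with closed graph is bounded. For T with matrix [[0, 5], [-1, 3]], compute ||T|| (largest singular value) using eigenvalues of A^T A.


A^T A = [[1, -3], [-3, 34]]
trace(A^T A) = 35, det(A^T A) = 25
discriminant = 35^2 - 4*25 = 1125
Largest eigenvalue of A^T A = (trace + sqrt(disc))/2 = 34.2705
||T|| = sqrt(34.2705) = 5.8541

5.8541


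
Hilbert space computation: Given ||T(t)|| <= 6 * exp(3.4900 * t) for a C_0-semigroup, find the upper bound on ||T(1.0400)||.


||T(1.0400)|| <= 6 * exp(3.4900 * 1.0400)
= 6 * exp(3.6296)
= 6 * 37.6977
= 226.1864

226.1864


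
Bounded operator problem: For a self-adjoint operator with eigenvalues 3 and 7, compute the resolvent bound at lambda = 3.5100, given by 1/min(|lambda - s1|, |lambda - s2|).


dist(3.5100, {3, 7}) = min(|3.5100 - 3|, |3.5100 - 7|)
= min(0.5100, 3.4900) = 0.5100
Resolvent bound = 1/0.5100 = 1.9608

1.9608


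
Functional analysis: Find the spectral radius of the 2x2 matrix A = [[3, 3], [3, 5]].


For a 2x2 matrix, eigenvalues satisfy lambda^2 - (trace)*lambda + det = 0
trace = 3 + 5 = 8
det = 3*5 - 3*3 = 6
discriminant = 8^2 - 4*(6) = 40
spectral radius = max |eigenvalue| = 7.1623

7.1623


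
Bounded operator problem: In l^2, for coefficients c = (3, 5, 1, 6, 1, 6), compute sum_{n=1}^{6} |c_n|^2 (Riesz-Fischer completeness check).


sum |c_n|^2 = 3^2 + 5^2 + 1^2 + 6^2 + 1^2 + 6^2
= 9 + 25 + 1 + 36 + 1 + 36
= 108

108


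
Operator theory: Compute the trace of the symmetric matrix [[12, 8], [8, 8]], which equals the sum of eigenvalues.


For a self-adjoint (symmetric) matrix, the eigenvalues are real.
The sum of eigenvalues equals the trace of the matrix.
trace = 12 + 8 = 20

20


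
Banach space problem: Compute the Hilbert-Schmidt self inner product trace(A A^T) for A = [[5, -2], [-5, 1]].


trace(A * A^T) = sum of squares of all entries
= 5^2 + (-2)^2 + (-5)^2 + 1^2
= 25 + 4 + 25 + 1
= 55

55


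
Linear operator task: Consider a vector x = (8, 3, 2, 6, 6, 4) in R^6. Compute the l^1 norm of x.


The l^1 norm equals the sum of absolute values of all components.
||x||_1 = 8 + 3 + 2 + 6 + 6 + 4
= 29

29.0000


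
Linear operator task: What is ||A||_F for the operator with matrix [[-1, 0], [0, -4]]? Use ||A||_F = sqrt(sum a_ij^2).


||A||_F^2 = sum a_ij^2
= (-1)^2 + 0^2 + 0^2 + (-4)^2
= 1 + 0 + 0 + 16 = 17
||A||_F = sqrt(17) = 4.1231

4.1231


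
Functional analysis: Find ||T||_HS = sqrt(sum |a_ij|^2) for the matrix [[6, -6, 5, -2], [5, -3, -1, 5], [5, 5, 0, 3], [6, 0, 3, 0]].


The Hilbert-Schmidt norm is sqrt(sum of squares of all entries).
Sum of squares = 6^2 + (-6)^2 + 5^2 + (-2)^2 + 5^2 + (-3)^2 + (-1)^2 + 5^2 + 5^2 + 5^2 + 0^2 + 3^2 + 6^2 + 0^2 + 3^2 + 0^2
= 36 + 36 + 25 + 4 + 25 + 9 + 1 + 25 + 25 + 25 + 0 + 9 + 36 + 0 + 9 + 0 = 265
||T||_HS = sqrt(265) = 16.2788

16.2788


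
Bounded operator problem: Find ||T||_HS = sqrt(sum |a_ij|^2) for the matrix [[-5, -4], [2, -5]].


The Hilbert-Schmidt norm is sqrt(sum of squares of all entries).
Sum of squares = (-5)^2 + (-4)^2 + 2^2 + (-5)^2
= 25 + 16 + 4 + 25 = 70
||T||_HS = sqrt(70) = 8.3666

8.3666


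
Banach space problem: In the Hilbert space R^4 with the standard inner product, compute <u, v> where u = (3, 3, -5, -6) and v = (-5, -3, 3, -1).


Computing the standard inner product <u, v> = sum u_i * v_i
= 3*-5 + 3*-3 + -5*3 + -6*-1
= -15 + -9 + -15 + 6
= -33

-33


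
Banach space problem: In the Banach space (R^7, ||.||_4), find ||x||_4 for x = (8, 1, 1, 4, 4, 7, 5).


The l^4 norm = (sum |x_i|^4)^(1/4)
Sum of 4th powers = 4096 + 1 + 1 + 256 + 256 + 2401 + 625 = 7636
||x||_4 = (7636)^(1/4) = 9.3480

9.3480


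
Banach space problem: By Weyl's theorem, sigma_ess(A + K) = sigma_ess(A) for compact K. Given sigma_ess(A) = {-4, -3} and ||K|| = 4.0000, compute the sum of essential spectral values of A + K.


By Weyl's theorem, the essential spectrum is invariant under compact perturbations.
sigma_ess(A + K) = sigma_ess(A) = {-4, -3}
Sum = -4 + -3 = -7

-7


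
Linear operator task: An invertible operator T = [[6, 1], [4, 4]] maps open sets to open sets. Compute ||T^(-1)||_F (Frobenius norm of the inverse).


det(T) = 6*4 - 1*4 = 20
T^(-1) = (1/20) * [[4, -1], [-4, 6]] = [[0.2000, -0.0500], [-0.2000, 0.3000]]
||T^(-1)||_F^2 = 0.2000^2 + (-0.0500)^2 + (-0.2000)^2 + 0.3000^2 = 0.1725
||T^(-1)||_F = sqrt(0.1725) = 0.4153

0.4153


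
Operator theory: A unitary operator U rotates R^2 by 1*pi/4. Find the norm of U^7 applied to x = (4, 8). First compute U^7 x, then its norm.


U is a rotation by theta = 1*pi/4
U^7 = rotation by 7*theta = 7*pi/4
cos(7*pi/4) = 0.7071, sin(7*pi/4) = -0.7071
U^7 x = (0.7071 * 4 - -0.7071 * 8, -0.7071 * 4 + 0.7071 * 8)
= (8.4853, 2.8284)
||U^7 x|| = sqrt(8.4853^2 + 2.8284^2) = sqrt(80.0000) = 8.9443

8.9443


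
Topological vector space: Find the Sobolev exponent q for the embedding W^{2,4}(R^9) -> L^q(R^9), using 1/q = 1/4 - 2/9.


Using the Sobolev embedding formula: 1/q = 1/p - k/n
1/q = 1/4 - 2/9 = 1/36
q = 1/(1/36) = 36

36.0000


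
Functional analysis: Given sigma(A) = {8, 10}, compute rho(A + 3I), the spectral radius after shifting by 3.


Spectrum of A + 3I = {11, 13}
Spectral radius = max |lambda| over the shifted spectrum
= max(11, 13) = 13

13


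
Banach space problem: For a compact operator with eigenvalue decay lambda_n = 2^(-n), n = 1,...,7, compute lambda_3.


The eigenvalue formula gives lambda_3 = 1/2^3
= 1/8
= 0.1250

0.1250


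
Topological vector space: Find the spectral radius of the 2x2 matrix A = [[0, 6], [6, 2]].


For a 2x2 matrix, eigenvalues satisfy lambda^2 - (trace)*lambda + det = 0
trace = 0 + 2 = 2
det = 0*2 - 6*6 = -36
discriminant = 2^2 - 4*(-36) = 148
spectral radius = max |eigenvalue| = 7.0828

7.0828


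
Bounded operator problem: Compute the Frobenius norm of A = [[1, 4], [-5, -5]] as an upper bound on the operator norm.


||A||_F^2 = sum a_ij^2
= 1^2 + 4^2 + (-5)^2 + (-5)^2
= 1 + 16 + 25 + 25 = 67
||A||_F = sqrt(67) = 8.1854

8.1854


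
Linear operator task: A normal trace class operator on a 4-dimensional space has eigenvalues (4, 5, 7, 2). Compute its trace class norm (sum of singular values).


For a normal operator, singular values equal |eigenvalues|.
Trace norm = sum |lambda_i| = 4 + 5 + 7 + 2
= 18

18


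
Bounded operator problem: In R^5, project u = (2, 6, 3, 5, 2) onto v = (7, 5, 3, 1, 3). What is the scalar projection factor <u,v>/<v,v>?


Computing <u,v> = 2*7 + 6*5 + 3*3 + 5*1 + 2*3 = 64
Computing <v,v> = 7^2 + 5^2 + 3^2 + 1^2 + 3^2 = 93
Projection coefficient = 64/93 = 0.6882

0.6882


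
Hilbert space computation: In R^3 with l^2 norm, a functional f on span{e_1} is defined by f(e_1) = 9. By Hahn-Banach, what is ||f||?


The norm of f is given by ||f|| = sup_{||x||=1} |f(x)|.
On span{e_1}, ||e_1|| = 1, so ||f|| = |f(e_1)| / ||e_1||
= |9| / 1 = 9.0000

9.0000


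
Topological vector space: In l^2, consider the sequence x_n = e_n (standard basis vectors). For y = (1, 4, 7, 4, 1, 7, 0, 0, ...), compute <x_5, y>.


x_5 = e_5 is the standard basis vector with 1 in position 5.
<x_5, y> = y_5 = 1
As n -> infinity, <x_n, y> -> 0, confirming weak convergence of (x_n) to 0.

1


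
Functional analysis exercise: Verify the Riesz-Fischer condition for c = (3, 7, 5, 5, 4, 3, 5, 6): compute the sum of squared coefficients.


sum |c_n|^2 = 3^2 + 7^2 + 5^2 + 5^2 + 4^2 + 3^2 + 5^2 + 6^2
= 9 + 49 + 25 + 25 + 16 + 9 + 25 + 36
= 194

194


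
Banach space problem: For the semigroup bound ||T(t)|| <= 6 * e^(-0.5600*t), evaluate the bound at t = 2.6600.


||T(2.6600)|| <= 6 * exp(-0.5600 * 2.6600)
= 6 * exp(-1.4896)
= 6 * 0.2255
= 1.3528

1.3528


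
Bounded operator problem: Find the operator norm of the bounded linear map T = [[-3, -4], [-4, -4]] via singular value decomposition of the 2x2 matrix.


A^T A = [[25, 28], [28, 32]]
trace(A^T A) = 57, det(A^T A) = 16
discriminant = 57^2 - 4*16 = 3185
Largest eigenvalue of A^T A = (trace + sqrt(disc))/2 = 56.7179
||T|| = sqrt(56.7179) = 7.5311

7.5311


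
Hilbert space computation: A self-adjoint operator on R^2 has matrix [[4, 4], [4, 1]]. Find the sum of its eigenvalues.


For a self-adjoint (symmetric) matrix, the eigenvalues are real.
The sum of eigenvalues equals the trace of the matrix.
trace = 4 + 1 = 5

5


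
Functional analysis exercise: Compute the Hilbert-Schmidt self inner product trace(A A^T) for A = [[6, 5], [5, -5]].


trace(A * A^T) = sum of squares of all entries
= 6^2 + 5^2 + 5^2 + (-5)^2
= 36 + 25 + 25 + 25
= 111

111


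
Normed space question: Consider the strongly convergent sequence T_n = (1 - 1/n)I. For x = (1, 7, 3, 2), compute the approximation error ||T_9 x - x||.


T_9 x - x = (1 - 1/9)x - x = -x/9
||x|| = sqrt(63) = 7.9373
||T_9 x - x|| = ||x||/9 = 7.9373/9 = 0.8819

0.8819


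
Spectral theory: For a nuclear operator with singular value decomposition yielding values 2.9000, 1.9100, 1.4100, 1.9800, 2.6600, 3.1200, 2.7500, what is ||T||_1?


The nuclear norm is the sum of all singular values.
||T||_1 = 2.9000 + 1.9100 + 1.4100 + 1.9800 + 2.6600 + 3.1200 + 2.7500
= 16.7300

16.7300


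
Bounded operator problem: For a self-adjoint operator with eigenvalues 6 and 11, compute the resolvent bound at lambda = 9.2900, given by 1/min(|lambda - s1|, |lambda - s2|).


dist(9.2900, {6, 11}) = min(|9.2900 - 6|, |9.2900 - 11|)
= min(3.2900, 1.7100) = 1.7100
Resolvent bound = 1/1.7100 = 0.5848

0.5848


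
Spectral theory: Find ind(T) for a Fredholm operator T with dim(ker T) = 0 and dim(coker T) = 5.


The Fredholm index is defined as ind(T) = dim(ker T) - dim(coker T)
= 0 - 5
= -5

-5


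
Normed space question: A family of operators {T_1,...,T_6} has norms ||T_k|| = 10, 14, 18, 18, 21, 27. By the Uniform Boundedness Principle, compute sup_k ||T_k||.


By the Uniform Boundedness Principle, the supremum of norms is finite.
sup_k ||T_k|| = max(10, 14, 18, 18, 21, 27) = 27

27


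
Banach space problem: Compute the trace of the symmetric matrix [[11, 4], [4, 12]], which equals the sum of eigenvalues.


For a self-adjoint (symmetric) matrix, the eigenvalues are real.
The sum of eigenvalues equals the trace of the matrix.
trace = 11 + 12 = 23

23


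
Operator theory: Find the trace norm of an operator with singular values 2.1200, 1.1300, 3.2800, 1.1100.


The nuclear norm is the sum of all singular values.
||T||_1 = 2.1200 + 1.1300 + 3.2800 + 1.1100
= 7.6400

7.6400


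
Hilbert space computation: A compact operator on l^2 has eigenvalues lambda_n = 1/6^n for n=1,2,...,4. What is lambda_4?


The eigenvalue formula gives lambda_4 = 1/6^4
= 1/1296
= 7.7160e-04

7.7160e-04


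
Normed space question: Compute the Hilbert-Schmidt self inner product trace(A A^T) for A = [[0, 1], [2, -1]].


trace(A * A^T) = sum of squares of all entries
= 0^2 + 1^2 + 2^2 + (-1)^2
= 0 + 1 + 4 + 1
= 6

6


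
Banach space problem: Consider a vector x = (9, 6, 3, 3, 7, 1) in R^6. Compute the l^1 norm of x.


The l^1 norm equals the sum of absolute values of all components.
||x||_1 = 9 + 6 + 3 + 3 + 7 + 1
= 29

29.0000


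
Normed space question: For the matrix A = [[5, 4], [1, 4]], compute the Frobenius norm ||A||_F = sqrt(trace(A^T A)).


||A||_F^2 = sum a_ij^2
= 5^2 + 4^2 + 1^2 + 4^2
= 25 + 16 + 1 + 16 = 58
||A||_F = sqrt(58) = 7.6158

7.6158


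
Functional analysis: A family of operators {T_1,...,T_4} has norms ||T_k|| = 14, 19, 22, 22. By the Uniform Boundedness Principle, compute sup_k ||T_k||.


By the Uniform Boundedness Principle, the supremum of norms is finite.
sup_k ||T_k|| = max(14, 19, 22, 22) = 22

22


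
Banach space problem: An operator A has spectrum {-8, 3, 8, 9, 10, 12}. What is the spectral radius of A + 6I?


Spectrum of A + 6I = {-2, 9, 14, 15, 16, 18}
Spectral radius = max |lambda| over the shifted spectrum
= max(2, 9, 14, 15, 16, 18) = 18

18


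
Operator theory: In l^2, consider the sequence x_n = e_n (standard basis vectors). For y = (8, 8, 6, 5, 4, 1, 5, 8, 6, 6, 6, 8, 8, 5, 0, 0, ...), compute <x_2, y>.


x_2 = e_2 is the standard basis vector with 1 in position 2.
<x_2, y> = y_2 = 8
As n -> infinity, <x_n, y> -> 0, confirming weak convergence of (x_n) to 0.

8


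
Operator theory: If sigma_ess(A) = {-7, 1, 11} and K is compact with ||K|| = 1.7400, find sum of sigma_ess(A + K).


By Weyl's theorem, the essential spectrum is invariant under compact perturbations.
sigma_ess(A + K) = sigma_ess(A) = {-7, 1, 11}
Sum = -7 + 1 + 11 = 5

5


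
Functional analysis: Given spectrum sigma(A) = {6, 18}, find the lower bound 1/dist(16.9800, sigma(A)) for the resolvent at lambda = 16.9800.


dist(16.9800, {6, 18}) = min(|16.9800 - 6|, |16.9800 - 18|)
= min(10.9800, 1.0200) = 1.0200
Resolvent bound = 1/1.0200 = 0.9804

0.9804


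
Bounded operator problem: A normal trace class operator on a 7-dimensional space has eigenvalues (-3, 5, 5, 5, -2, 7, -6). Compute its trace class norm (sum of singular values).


For a normal operator, singular values equal |eigenvalues|.
Trace norm = sum |lambda_i| = 3 + 5 + 5 + 5 + 2 + 7 + 6
= 33

33


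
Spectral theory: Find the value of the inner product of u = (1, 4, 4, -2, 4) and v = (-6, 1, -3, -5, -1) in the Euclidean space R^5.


Computing the standard inner product <u, v> = sum u_i * v_i
= 1*-6 + 4*1 + 4*-3 + -2*-5 + 4*-1
= -6 + 4 + -12 + 10 + -4
= -8

-8


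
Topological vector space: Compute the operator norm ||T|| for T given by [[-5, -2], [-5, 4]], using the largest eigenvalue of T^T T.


A^T A = [[50, -10], [-10, 20]]
trace(A^T A) = 70, det(A^T A) = 900
discriminant = 70^2 - 4*900 = 1300
Largest eigenvalue of A^T A = (trace + sqrt(disc))/2 = 53.0278
||T|| = sqrt(53.0278) = 7.2820

7.2820


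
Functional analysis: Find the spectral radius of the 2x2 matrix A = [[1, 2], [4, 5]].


For a 2x2 matrix, eigenvalues satisfy lambda^2 - (trace)*lambda + det = 0
trace = 1 + 5 = 6
det = 1*5 - 2*4 = -3
discriminant = 6^2 - 4*(-3) = 48
spectral radius = max |eigenvalue| = 6.4641

6.4641


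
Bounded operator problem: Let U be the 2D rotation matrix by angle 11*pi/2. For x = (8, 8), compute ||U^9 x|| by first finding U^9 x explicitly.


U is a rotation by theta = 11*pi/2
U^9 = rotation by 9*theta = 99*pi/2 = 3*pi/2 (mod 2*pi)
cos(3*pi/2) = 0.0000, sin(3*pi/2) = -1.0000
U^9 x = (0.0000 * 8 - -1.0000 * 8, -1.0000 * 8 + 0.0000 * 8)
= (8.0000, -8.0000)
||U^9 x|| = sqrt(8.0000^2 + (-8.0000)^2) = sqrt(128.0000) = 11.3137

11.3137


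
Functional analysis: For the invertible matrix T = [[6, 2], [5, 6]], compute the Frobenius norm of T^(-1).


det(T) = 6*6 - 2*5 = 26
T^(-1) = (1/26) * [[6, -2], [-5, 6]] = [[0.2308, -0.0769], [-0.1923, 0.2308]]
||T^(-1)||_F^2 = 0.2308^2 + (-0.0769)^2 + (-0.1923)^2 + 0.2308^2 = 0.1494
||T^(-1)||_F = sqrt(0.1494) = 0.3865

0.3865


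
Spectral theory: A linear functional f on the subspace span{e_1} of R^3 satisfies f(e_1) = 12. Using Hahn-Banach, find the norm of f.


The norm of f is given by ||f|| = sup_{||x||=1} |f(x)|.
On span{e_1}, ||e_1|| = 1, so ||f|| = |f(e_1)| / ||e_1||
= |12| / 1 = 12.0000

12.0000


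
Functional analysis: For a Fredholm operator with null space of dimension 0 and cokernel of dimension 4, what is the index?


The Fredholm index is defined as ind(T) = dim(ker T) - dim(coker T)
= 0 - 4
= -4

-4


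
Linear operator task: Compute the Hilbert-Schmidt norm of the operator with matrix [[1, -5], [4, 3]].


The Hilbert-Schmidt norm is sqrt(sum of squares of all entries).
Sum of squares = 1^2 + (-5)^2 + 4^2 + 3^2
= 1 + 25 + 16 + 9 = 51
||T||_HS = sqrt(51) = 7.1414

7.1414


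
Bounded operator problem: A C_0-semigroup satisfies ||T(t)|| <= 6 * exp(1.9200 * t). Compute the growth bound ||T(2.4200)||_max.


||T(2.4200)|| <= 6 * exp(1.9200 * 2.4200)
= 6 * exp(4.6464)
= 6 * 104.2092
= 625.2549

625.2549


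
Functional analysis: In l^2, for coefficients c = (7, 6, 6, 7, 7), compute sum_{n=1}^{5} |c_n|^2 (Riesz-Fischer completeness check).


sum |c_n|^2 = 7^2 + 6^2 + 6^2 + 7^2 + 7^2
= 49 + 36 + 36 + 49 + 49
= 219

219


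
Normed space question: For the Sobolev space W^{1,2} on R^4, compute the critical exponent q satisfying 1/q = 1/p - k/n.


Using the Sobolev embedding formula: 1/q = 1/p - k/n
1/q = 1/2 - 1/4 = 1/4
q = 1/(1/4) = 4

4.0000


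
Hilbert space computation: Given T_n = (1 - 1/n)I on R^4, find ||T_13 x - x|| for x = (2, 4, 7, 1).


T_13 x - x = (1 - 1/13)x - x = -x/13
||x|| = sqrt(70) = 8.3666
||T_13 x - x|| = ||x||/13 = 8.3666/13 = 0.6436

0.6436


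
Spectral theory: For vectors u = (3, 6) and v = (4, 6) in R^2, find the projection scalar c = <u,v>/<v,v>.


Computing <u,v> = 3*4 + 6*6 = 48
Computing <v,v> = 4^2 + 6^2 = 52
Projection coefficient = 48/52 = 0.9231

0.9231


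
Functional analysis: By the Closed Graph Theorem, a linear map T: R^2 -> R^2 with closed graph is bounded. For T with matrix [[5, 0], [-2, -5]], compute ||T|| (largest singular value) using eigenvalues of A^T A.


A^T A = [[29, 10], [10, 25]]
trace(A^T A) = 54, det(A^T A) = 625
discriminant = 54^2 - 4*625 = 416
Largest eigenvalue of A^T A = (trace + sqrt(disc))/2 = 37.1980
||T|| = sqrt(37.1980) = 6.0990

6.0990


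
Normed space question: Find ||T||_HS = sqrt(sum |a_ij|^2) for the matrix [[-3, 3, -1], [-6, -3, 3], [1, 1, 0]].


The Hilbert-Schmidt norm is sqrt(sum of squares of all entries).
Sum of squares = (-3)^2 + 3^2 + (-1)^2 + (-6)^2 + (-3)^2 + 3^2 + 1^2 + 1^2 + 0^2
= 9 + 9 + 1 + 36 + 9 + 9 + 1 + 1 + 0 = 75
||T||_HS = sqrt(75) = 8.6603

8.6603


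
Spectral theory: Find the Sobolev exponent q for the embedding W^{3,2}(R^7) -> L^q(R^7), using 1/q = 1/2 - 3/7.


Using the Sobolev embedding formula: 1/q = 1/p - k/n
1/q = 1/2 - 3/7 = 1/14
q = 1/(1/14) = 14

14.0000


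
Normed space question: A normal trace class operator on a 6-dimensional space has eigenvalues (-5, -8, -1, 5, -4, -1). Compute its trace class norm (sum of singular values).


For a normal operator, singular values equal |eigenvalues|.
Trace norm = sum |lambda_i| = 5 + 8 + 1 + 5 + 4 + 1
= 24

24


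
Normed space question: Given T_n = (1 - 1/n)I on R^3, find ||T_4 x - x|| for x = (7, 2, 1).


T_4 x - x = (1 - 1/4)x - x = -x/4
||x|| = sqrt(54) = 7.3485
||T_4 x - x|| = ||x||/4 = 7.3485/4 = 1.8371

1.8371


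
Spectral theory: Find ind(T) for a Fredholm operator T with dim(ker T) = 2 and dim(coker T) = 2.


The Fredholm index is defined as ind(T) = dim(ker T) - dim(coker T)
= 2 - 2
= 0

0


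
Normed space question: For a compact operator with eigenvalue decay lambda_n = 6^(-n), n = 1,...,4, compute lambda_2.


The eigenvalue formula gives lambda_2 = 1/6^2
= 1/36
= 0.0278

0.0278


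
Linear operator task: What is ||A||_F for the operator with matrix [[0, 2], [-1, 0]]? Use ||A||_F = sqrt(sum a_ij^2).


||A||_F^2 = sum a_ij^2
= 0^2 + 2^2 + (-1)^2 + 0^2
= 0 + 4 + 1 + 0 = 5
||A||_F = sqrt(5) = 2.2361

2.2361


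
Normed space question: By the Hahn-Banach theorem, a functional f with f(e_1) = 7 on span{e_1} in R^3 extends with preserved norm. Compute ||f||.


The norm of f is given by ||f|| = sup_{||x||=1} |f(x)|.
On span{e_1}, ||e_1|| = 1, so ||f|| = |f(e_1)| / ||e_1||
= |7| / 1 = 7.0000

7.0000


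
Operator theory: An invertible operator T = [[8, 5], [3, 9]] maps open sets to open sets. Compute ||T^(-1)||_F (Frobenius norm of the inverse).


det(T) = 8*9 - 5*3 = 57
T^(-1) = (1/57) * [[9, -5], [-3, 8]] = [[0.1579, -0.0877], [-0.0526, 0.1404]]
||T^(-1)||_F^2 = 0.1579^2 + (-0.0877)^2 + (-0.0526)^2 + 0.1404^2 = 0.0551
||T^(-1)||_F = sqrt(0.0551) = 0.2347

0.2347


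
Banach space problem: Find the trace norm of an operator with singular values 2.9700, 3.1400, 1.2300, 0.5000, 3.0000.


The nuclear norm is the sum of all singular values.
||T||_1 = 2.9700 + 3.1400 + 1.2300 + 0.5000 + 3.0000
= 10.8400

10.8400


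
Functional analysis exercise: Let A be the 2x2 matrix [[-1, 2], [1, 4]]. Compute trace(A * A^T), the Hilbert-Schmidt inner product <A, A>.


trace(A * A^T) = sum of squares of all entries
= (-1)^2 + 2^2 + 1^2 + 4^2
= 1 + 4 + 1 + 16
= 22

22


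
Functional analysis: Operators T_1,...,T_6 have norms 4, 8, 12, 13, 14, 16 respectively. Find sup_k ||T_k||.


By the Uniform Boundedness Principle, the supremum of norms is finite.
sup_k ||T_k|| = max(4, 8, 12, 13, 14, 16) = 16

16


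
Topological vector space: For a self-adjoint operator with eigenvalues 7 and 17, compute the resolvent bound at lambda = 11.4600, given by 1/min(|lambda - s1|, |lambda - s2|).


dist(11.4600, {7, 17}) = min(|11.4600 - 7|, |11.4600 - 17|)
= min(4.4600, 5.5400) = 4.4600
Resolvent bound = 1/4.4600 = 0.2242

0.2242


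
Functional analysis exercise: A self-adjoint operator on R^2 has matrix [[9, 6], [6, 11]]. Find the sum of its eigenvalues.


For a self-adjoint (symmetric) matrix, the eigenvalues are real.
The sum of eigenvalues equals the trace of the matrix.
trace = 9 + 11 = 20

20


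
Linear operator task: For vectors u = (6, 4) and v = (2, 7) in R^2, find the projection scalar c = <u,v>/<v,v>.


Computing <u,v> = 6*2 + 4*7 = 40
Computing <v,v> = 2^2 + 7^2 = 53
Projection coefficient = 40/53 = 0.7547

0.7547


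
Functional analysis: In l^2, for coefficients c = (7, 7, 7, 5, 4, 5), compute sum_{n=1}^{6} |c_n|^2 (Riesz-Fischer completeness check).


sum |c_n|^2 = 7^2 + 7^2 + 7^2 + 5^2 + 4^2 + 5^2
= 49 + 49 + 49 + 25 + 16 + 25
= 213

213


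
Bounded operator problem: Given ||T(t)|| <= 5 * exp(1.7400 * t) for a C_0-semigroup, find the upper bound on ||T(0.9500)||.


||T(0.9500)|| <= 5 * exp(1.7400 * 0.9500)
= 5 * exp(1.6530)
= 5 * 5.2226
= 26.1131

26.1131


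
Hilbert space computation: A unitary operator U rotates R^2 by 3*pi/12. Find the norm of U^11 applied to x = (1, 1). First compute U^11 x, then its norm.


U is a rotation by theta = 3*pi/12
U^11 = rotation by 11*theta = 33*pi/12 = 9*pi/12 (mod 2*pi)
cos(9*pi/12) = -0.7071, sin(9*pi/12) = 0.7071
U^11 x = (-0.7071 * 1 - 0.7071 * 1, 0.7071 * 1 + -0.7071 * 1)
= (-1.4142, 0.0000)
||U^11 x|| = sqrt((-1.4142)^2 + 0.0000^2) = sqrt(2.0000) = 1.4142

1.4142


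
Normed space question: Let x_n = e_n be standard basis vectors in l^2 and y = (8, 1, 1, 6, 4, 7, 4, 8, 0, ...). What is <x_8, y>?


x_8 = e_8 is the standard basis vector with 1 in position 8.
<x_8, y> = y_8 = 8
As n -> infinity, <x_n, y> -> 0, confirming weak convergence of (x_n) to 0.

8


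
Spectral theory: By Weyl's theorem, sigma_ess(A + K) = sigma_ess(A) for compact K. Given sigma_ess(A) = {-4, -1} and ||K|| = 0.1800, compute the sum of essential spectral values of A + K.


By Weyl's theorem, the essential spectrum is invariant under compact perturbations.
sigma_ess(A + K) = sigma_ess(A) = {-4, -1}
Sum = -4 + -1 = -5

-5


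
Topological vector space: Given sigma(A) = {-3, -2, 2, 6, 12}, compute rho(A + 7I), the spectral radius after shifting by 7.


Spectrum of A + 7I = {4, 5, 9, 13, 19}
Spectral radius = max |lambda| over the shifted spectrum
= max(4, 5, 9, 13, 19) = 19

19


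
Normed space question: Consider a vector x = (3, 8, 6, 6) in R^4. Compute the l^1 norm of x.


The l^1 norm equals the sum of absolute values of all components.
||x||_1 = 3 + 8 + 6 + 6
= 23

23.0000


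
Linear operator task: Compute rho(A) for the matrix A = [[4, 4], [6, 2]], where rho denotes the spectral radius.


For a 2x2 matrix, eigenvalues satisfy lambda^2 - (trace)*lambda + det = 0
trace = 4 + 2 = 6
det = 4*2 - 4*6 = -16
discriminant = 6^2 - 4*(-16) = 100
spectral radius = max |eigenvalue| = 8.0000

8.0000


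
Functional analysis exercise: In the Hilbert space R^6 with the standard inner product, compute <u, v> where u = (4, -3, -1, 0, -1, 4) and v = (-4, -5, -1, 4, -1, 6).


Computing the standard inner product <u, v> = sum u_i * v_i
= 4*-4 + -3*-5 + -1*-1 + 0*4 + -1*-1 + 4*6
= -16 + 15 + 1 + 0 + 1 + 24
= 25

25


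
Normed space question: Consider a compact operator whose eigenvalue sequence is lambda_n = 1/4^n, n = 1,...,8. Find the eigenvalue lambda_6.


The eigenvalue formula gives lambda_6 = 1/4^6
= 1/4096
= 2.4414e-04

2.4414e-04


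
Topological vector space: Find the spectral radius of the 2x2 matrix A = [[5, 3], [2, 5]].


For a 2x2 matrix, eigenvalues satisfy lambda^2 - (trace)*lambda + det = 0
trace = 5 + 5 = 10
det = 5*5 - 3*2 = 19
discriminant = 10^2 - 4*(19) = 24
spectral radius = max |eigenvalue| = 7.4495

7.4495


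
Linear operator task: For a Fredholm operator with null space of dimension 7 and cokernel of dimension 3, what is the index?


The Fredholm index is defined as ind(T) = dim(ker T) - dim(coker T)
= 7 - 3
= 4

4


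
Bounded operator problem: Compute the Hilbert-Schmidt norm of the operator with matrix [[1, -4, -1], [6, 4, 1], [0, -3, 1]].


The Hilbert-Schmidt norm is sqrt(sum of squares of all entries).
Sum of squares = 1^2 + (-4)^2 + (-1)^2 + 6^2 + 4^2 + 1^2 + 0^2 + (-3)^2 + 1^2
= 1 + 16 + 1 + 36 + 16 + 1 + 0 + 9 + 1 = 81
||T||_HS = sqrt(81) = 9.0000

9.0000


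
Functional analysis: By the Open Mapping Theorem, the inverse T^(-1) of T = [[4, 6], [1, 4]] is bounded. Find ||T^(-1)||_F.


det(T) = 4*4 - 6*1 = 10
T^(-1) = (1/10) * [[4, -6], [-1, 4]] = [[0.4000, -0.6000], [-0.1000, 0.4000]]
||T^(-1)||_F^2 = 0.4000^2 + (-0.6000)^2 + (-0.1000)^2 + 0.4000^2 = 0.6900
||T^(-1)||_F = sqrt(0.6900) = 0.8307

0.8307


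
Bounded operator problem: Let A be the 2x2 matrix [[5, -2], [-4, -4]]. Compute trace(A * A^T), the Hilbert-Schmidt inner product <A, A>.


trace(A * A^T) = sum of squares of all entries
= 5^2 + (-2)^2 + (-4)^2 + (-4)^2
= 25 + 4 + 16 + 16
= 61

61


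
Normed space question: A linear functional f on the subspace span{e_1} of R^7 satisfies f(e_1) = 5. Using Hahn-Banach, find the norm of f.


The norm of f is given by ||f|| = sup_{||x||=1} |f(x)|.
On span{e_1}, ||e_1|| = 1, so ||f|| = |f(e_1)| / ||e_1||
= |5| / 1 = 5.0000

5.0000


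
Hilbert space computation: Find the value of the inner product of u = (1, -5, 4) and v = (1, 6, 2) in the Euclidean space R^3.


Computing the standard inner product <u, v> = sum u_i * v_i
= 1*1 + -5*6 + 4*2
= 1 + -30 + 8
= -21

-21


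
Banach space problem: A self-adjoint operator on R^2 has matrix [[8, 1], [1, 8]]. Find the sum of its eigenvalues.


For a self-adjoint (symmetric) matrix, the eigenvalues are real.
The sum of eigenvalues equals the trace of the matrix.
trace = 8 + 8 = 16

16


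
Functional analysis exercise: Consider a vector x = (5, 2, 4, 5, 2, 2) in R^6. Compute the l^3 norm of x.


The l^3 norm = (sum |x_i|^3)^(1/3)
Sum of 3th powers = 125 + 8 + 64 + 125 + 8 + 8 = 338
||x||_3 = (338)^(1/3) = 6.9658

6.9658


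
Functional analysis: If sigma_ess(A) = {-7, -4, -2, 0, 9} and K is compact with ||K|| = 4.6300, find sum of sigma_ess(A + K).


By Weyl's theorem, the essential spectrum is invariant under compact perturbations.
sigma_ess(A + K) = sigma_ess(A) = {-7, -4, -2, 0, 9}
Sum = -7 + -4 + -2 + 0 + 9 = -4

-4


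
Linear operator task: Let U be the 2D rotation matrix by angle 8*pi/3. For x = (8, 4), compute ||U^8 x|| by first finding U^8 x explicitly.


U is a rotation by theta = 8*pi/3
U^8 = rotation by 8*theta = 64*pi/3 = 4*pi/3 (mod 2*pi)
cos(4*pi/3) = -0.5000, sin(4*pi/3) = -0.8660
U^8 x = (-0.5000 * 8 - -0.8660 * 4, -0.8660 * 8 + -0.5000 * 4)
= (-0.5359, -8.9282)
||U^8 x|| = sqrt((-0.5359)^2 + (-8.9282)^2) = sqrt(80.0000) = 8.9443

8.9443


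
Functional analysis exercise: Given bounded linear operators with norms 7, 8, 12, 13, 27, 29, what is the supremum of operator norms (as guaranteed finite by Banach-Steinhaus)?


By the Uniform Boundedness Principle, the supremum of norms is finite.
sup_k ||T_k|| = max(7, 8, 12, 13, 27, 29) = 29

29


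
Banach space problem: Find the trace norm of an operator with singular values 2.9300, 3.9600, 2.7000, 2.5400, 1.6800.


The nuclear norm is the sum of all singular values.
||T||_1 = 2.9300 + 3.9600 + 2.7000 + 2.5400 + 1.6800
= 13.8100

13.8100


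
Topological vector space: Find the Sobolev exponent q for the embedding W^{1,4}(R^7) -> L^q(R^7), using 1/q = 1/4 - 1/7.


Using the Sobolev embedding formula: 1/q = 1/p - k/n
1/q = 1/4 - 1/7 = 3/28
q = 1/(3/28) = 28/3 = 9.3333

9.3333


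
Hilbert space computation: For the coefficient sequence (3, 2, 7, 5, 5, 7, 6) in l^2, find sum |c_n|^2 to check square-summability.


sum |c_n|^2 = 3^2 + 2^2 + 7^2 + 5^2 + 5^2 + 7^2 + 6^2
= 9 + 4 + 49 + 25 + 25 + 49 + 36
= 197

197


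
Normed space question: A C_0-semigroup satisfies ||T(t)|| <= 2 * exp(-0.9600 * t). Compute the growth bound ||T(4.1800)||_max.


||T(4.1800)|| <= 2 * exp(-0.9600 * 4.1800)
= 2 * exp(-4.0128)
= 2 * 0.0181
= 0.0362

0.0362


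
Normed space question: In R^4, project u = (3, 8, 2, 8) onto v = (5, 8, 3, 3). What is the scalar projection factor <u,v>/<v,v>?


Computing <u,v> = 3*5 + 8*8 + 2*3 + 8*3 = 109
Computing <v,v> = 5^2 + 8^2 + 3^2 + 3^2 = 107
Projection coefficient = 109/107 = 1.0187

1.0187


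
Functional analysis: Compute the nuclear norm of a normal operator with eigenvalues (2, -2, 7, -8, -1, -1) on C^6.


For a normal operator, singular values equal |eigenvalues|.
Trace norm = sum |lambda_i| = 2 + 2 + 7 + 8 + 1 + 1
= 21

21


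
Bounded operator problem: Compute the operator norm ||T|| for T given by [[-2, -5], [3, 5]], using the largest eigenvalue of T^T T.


A^T A = [[13, 25], [25, 50]]
trace(A^T A) = 63, det(A^T A) = 25
discriminant = 63^2 - 4*25 = 3869
Largest eigenvalue of A^T A = (trace + sqrt(disc))/2 = 62.6006
||T|| = sqrt(62.6006) = 7.9121

7.9121


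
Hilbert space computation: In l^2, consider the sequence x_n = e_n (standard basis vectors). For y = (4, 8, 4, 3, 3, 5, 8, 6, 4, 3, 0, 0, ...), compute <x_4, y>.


x_4 = e_4 is the standard basis vector with 1 in position 4.
<x_4, y> = y_4 = 3
As n -> infinity, <x_n, y> -> 0, confirming weak convergence of (x_n) to 0.

3


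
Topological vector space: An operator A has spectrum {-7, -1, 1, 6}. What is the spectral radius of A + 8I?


Spectrum of A + 8I = {1, 7, 9, 14}
Spectral radius = max |lambda| over the shifted spectrum
= max(1, 7, 9, 14) = 14

14


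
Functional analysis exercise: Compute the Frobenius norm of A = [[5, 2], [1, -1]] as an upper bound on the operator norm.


||A||_F^2 = sum a_ij^2
= 5^2 + 2^2 + 1^2 + (-1)^2
= 25 + 4 + 1 + 1 = 31
||A||_F = sqrt(31) = 5.5678

5.5678


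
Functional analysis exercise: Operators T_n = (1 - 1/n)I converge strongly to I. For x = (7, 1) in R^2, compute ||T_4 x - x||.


T_4 x - x = (1 - 1/4)x - x = -x/4
||x|| = sqrt(50) = 7.0711
||T_4 x - x|| = ||x||/4 = 7.0711/4 = 1.7678

1.7678


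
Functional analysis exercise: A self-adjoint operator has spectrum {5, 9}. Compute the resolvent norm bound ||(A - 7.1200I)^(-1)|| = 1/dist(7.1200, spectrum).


dist(7.1200, {5, 9}) = min(|7.1200 - 5|, |7.1200 - 9|)
= min(2.1200, 1.8800) = 1.8800
Resolvent bound = 1/1.8800 = 0.5319

0.5319


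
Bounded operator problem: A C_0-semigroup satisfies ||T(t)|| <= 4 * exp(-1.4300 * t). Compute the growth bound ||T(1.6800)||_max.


||T(1.6800)|| <= 4 * exp(-1.4300 * 1.6800)
= 4 * exp(-2.4024)
= 4 * 0.0905
= 0.3620

0.3620


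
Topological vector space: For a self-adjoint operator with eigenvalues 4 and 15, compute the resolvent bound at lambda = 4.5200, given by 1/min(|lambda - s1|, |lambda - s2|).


dist(4.5200, {4, 15}) = min(|4.5200 - 4|, |4.5200 - 15|)
= min(0.5200, 10.4800) = 0.5200
Resolvent bound = 1/0.5200 = 1.9231

1.9231


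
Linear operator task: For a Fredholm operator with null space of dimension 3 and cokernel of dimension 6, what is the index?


The Fredholm index is defined as ind(T) = dim(ker T) - dim(coker T)
= 3 - 6
= -3

-3


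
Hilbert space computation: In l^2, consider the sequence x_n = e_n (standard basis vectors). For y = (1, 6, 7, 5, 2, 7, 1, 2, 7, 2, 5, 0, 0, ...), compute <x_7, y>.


x_7 = e_7 is the standard basis vector with 1 in position 7.
<x_7, y> = y_7 = 1
As n -> infinity, <x_n, y> -> 0, confirming weak convergence of (x_n) to 0.

1


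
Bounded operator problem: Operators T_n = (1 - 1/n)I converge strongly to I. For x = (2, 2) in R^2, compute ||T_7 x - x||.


T_7 x - x = (1 - 1/7)x - x = -x/7
||x|| = sqrt(8) = 2.8284
||T_7 x - x|| = ||x||/7 = 2.8284/7 = 0.4041

0.4041


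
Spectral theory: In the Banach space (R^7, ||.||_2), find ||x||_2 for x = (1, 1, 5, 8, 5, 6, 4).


The l^2 norm = (sum |x_i|^2)^(1/2)
Sum of 2th powers = 1 + 1 + 25 + 64 + 25 + 36 + 16 = 168
||x||_2 = (168)^(1/2) = 12.9615

12.9615


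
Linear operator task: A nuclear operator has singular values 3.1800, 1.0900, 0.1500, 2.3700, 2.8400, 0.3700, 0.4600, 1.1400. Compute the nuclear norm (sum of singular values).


The nuclear norm is the sum of all singular values.
||T||_1 = 3.1800 + 1.0900 + 0.1500 + 2.3700 + 2.8400 + 0.3700 + 0.4600 + 1.1400
= 11.6000

11.6000


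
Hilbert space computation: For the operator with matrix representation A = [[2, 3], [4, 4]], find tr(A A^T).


trace(A * A^T) = sum of squares of all entries
= 2^2 + 3^2 + 4^2 + 4^2
= 4 + 9 + 16 + 16
= 45

45


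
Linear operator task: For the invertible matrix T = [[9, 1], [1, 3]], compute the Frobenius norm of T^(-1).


det(T) = 9*3 - 1*1 = 26
T^(-1) = (1/26) * [[3, -1], [-1, 9]] = [[0.1154, -0.0385], [-0.0385, 0.3462]]
||T^(-1)||_F^2 = 0.1154^2 + (-0.0385)^2 + (-0.0385)^2 + 0.3462^2 = 0.1361
||T^(-1)||_F = sqrt(0.1361) = 0.3689

0.3689


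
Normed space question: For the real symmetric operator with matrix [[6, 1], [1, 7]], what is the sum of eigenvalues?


For a self-adjoint (symmetric) matrix, the eigenvalues are real.
The sum of eigenvalues equals the trace of the matrix.
trace = 6 + 7 = 13

13


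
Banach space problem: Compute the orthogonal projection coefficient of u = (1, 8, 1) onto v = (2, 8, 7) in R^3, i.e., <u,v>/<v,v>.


Computing <u,v> = 1*2 + 8*8 + 1*7 = 73
Computing <v,v> = 2^2 + 8^2 + 7^2 = 117
Projection coefficient = 73/117 = 0.6239

0.6239


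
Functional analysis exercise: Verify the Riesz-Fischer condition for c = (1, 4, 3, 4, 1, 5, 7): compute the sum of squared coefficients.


sum |c_n|^2 = 1^2 + 4^2 + 3^2 + 4^2 + 1^2 + 5^2 + 7^2
= 1 + 16 + 9 + 16 + 1 + 25 + 49
= 117

117


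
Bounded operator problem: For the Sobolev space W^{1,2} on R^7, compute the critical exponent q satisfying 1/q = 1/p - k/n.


Using the Sobolev embedding formula: 1/q = 1/p - k/n
1/q = 1/2 - 1/7 = 5/14
q = 1/(5/14) = 14/5 = 2.8000

2.8000


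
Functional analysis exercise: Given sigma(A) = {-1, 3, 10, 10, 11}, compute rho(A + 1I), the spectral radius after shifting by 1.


Spectrum of A + 1I = {0, 4, 11, 11, 12}
Spectral radius = max |lambda| over the shifted spectrum
= max(0, 4, 11, 11, 12) = 12

12


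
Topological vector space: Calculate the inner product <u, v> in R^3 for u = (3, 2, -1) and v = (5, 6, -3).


Computing the standard inner product <u, v> = sum u_i * v_i
= 3*5 + 2*6 + -1*-3
= 15 + 12 + 3
= 30

30


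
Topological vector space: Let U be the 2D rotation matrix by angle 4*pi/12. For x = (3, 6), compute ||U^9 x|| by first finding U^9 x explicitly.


U is a rotation by theta = 4*pi/12
U^9 = rotation by 9*theta = 36*pi/12 = 12*pi/12 (mod 2*pi)
cos(12*pi/12) = -1.0000, sin(12*pi/12) = 0.0000
U^9 x = (-1.0000 * 3 - 0.0000 * 6, 0.0000 * 3 + -1.0000 * 6)
= (-3.0000, -6.0000)
||U^9 x|| = sqrt((-3.0000)^2 + (-6.0000)^2) = sqrt(45.0000) = 6.7082

6.7082


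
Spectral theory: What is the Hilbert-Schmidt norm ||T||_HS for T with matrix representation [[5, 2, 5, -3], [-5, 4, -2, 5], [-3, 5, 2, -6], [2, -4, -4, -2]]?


The Hilbert-Schmidt norm is sqrt(sum of squares of all entries).
Sum of squares = 5^2 + 2^2 + 5^2 + (-3)^2 + (-5)^2 + 4^2 + (-2)^2 + 5^2 + (-3)^2 + 5^2 + 2^2 + (-6)^2 + 2^2 + (-4)^2 + (-4)^2 + (-2)^2
= 25 + 4 + 25 + 9 + 25 + 16 + 4 + 25 + 9 + 25 + 4 + 36 + 4 + 16 + 16 + 4 = 247
||T||_HS = sqrt(247) = 15.7162

15.7162


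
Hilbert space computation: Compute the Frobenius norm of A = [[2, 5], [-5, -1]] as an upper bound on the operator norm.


||A||_F^2 = sum a_ij^2
= 2^2 + 5^2 + (-5)^2 + (-1)^2
= 4 + 25 + 25 + 1 = 55
||A||_F = sqrt(55) = 7.4162

7.4162
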